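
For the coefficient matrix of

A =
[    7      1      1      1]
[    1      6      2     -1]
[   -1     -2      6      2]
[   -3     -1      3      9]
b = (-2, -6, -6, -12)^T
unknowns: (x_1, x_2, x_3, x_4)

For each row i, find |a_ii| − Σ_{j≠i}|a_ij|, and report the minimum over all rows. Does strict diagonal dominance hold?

1

row 1: |7| − (1+1+1) = 4
row 2: |6| − (1+2+1) = 2
row 3: |6| − (1+2+2) = 1
row 4: |9| − (3+1+3) = 2
minimum over rows = 1 → strictly diagonally dominant (convergence guaranteed)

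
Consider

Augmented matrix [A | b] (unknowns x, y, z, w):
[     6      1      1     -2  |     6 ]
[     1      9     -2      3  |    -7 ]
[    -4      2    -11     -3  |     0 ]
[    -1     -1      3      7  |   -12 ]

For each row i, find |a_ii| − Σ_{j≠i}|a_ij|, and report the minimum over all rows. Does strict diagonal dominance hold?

2

row 1: |6| − (1+1+2) = 2
row 2: |9| − (1+2+3) = 3
row 3: |-11| − (4+2+3) = 2
row 4: |7| − (1+1+3) = 2
minimum over rows = 2 → strictly diagonally dominant (convergence guaranteed)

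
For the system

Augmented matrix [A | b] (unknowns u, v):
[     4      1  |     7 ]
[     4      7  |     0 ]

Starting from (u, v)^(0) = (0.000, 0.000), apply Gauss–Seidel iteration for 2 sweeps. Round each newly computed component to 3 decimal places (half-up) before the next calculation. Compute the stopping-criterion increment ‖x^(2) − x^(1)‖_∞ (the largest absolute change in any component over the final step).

0.250

Iteration 1:
  u = (7 - (1)·0.000) / (4) = 1.750
  v = (0 - (4)·1.750) / (7) = -1.000
Iteration 2:
  u = (7 - (1)·-1.000) / (4) = 2.000
  v = (0 - (4)·2.000) / (7) = -1.143
Change: (0.250, -0.143) → max |·| = 0.250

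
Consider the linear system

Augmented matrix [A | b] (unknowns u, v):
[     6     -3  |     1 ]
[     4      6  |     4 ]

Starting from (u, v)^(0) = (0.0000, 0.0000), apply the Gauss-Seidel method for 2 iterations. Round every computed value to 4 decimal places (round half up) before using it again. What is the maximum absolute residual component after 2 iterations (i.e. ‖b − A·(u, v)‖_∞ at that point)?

Iteration 1:
  u = (1 - (-3)·0.0000) / (6) = 0.1667
  v = (4 - (4)·0.1667) / (6) = 0.5555
Iteration 2:
  u = (1 - (-3)·0.5555) / (6) = 0.4444
  v = (4 - (4)·0.4444) / (6) = 0.3704
Residual b − A·x = (-0.5552, 0.0000); ∞-norm = 0.5552

0.5552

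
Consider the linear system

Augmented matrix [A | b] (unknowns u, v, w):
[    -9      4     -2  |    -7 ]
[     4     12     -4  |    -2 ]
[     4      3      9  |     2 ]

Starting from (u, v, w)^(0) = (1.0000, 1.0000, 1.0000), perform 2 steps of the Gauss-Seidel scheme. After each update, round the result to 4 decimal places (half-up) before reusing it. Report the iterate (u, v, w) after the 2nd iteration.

Iteration 1:
  u = (-7 - (4)·1.0000 - (-2)·1.0000) / (-9) = 1.0000
  v = (-2 - (4)·1.0000 - (-4)·1.0000) / (12) = -0.1667
  w = (2 - (4)·1.0000 - (3)·-0.1667) / (9) = -0.1667
Iteration 2:
  u = (-7 - (4)·-0.1667 - (-2)·-0.1667) / (-9) = 0.7407
  v = (-2 - (4)·0.7407 - (-4)·-0.1667) / (12) = -0.4691
  w = (2 - (4)·0.7407 - (3)·-0.4691) / (9) = 0.0494

(0.7407, -0.4691, 0.0494)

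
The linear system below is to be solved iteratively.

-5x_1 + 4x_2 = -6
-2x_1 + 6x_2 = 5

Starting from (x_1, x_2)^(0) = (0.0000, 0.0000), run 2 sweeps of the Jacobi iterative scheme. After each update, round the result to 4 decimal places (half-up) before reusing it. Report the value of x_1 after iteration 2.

1.8666

Iteration 1:
  x_1 = (-6 - (4)·0.0000) / (-5) = 1.2000
  x_2 = (5 - (-2)·0.0000) / (6) = 0.8333
Iteration 2:
  x_1 = (-6 - (4)·0.8333) / (-5) = 1.8666
  x_2 = (5 - (-2)·1.2000) / (6) = 1.2333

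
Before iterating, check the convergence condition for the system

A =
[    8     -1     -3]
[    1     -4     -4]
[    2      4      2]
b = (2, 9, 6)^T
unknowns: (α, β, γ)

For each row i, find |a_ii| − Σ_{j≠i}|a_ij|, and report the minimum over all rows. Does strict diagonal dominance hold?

-4

row 1: |8| − (1+3) = 4
row 2: |-4| − (1+4) = -1
row 3: |2| − (2+4) = -4
minimum over rows = -4 → not strictly diagonally dominant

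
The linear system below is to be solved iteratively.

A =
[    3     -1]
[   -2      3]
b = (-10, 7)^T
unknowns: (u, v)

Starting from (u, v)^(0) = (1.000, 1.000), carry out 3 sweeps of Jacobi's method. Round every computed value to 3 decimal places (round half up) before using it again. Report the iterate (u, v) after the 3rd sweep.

Iteration 1:
  u = (-10 - (-1)·1.000) / (3) = -3.000
  v = (7 - (-2)·1.000) / (3) = 3.000
Iteration 2:
  u = (-10 - (-1)·3.000) / (3) = -2.333
  v = (7 - (-2)·-3.000) / (3) = 0.333
Iteration 3:
  u = (-10 - (-1)·0.333) / (3) = -3.222
  v = (7 - (-2)·-2.333) / (3) = 0.778

(-3.222, 0.778)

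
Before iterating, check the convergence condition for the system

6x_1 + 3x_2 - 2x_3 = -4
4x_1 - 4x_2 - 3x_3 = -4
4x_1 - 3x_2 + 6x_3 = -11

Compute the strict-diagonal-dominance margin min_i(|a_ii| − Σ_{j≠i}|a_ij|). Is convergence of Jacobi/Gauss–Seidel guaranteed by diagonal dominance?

row 1: |6| − (3+2) = 1
row 2: |-4| − (4+3) = -3
row 3: |6| − (4+3) = -1
minimum over rows = -3 → not strictly diagonally dominant

-3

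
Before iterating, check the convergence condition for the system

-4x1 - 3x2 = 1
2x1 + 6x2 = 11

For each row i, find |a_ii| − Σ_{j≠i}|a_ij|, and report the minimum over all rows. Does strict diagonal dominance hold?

1

row 1: |-4| − (3) = 1
row 2: |6| − (2) = 4
minimum over rows = 1 → strictly diagonally dominant (convergence guaranteed)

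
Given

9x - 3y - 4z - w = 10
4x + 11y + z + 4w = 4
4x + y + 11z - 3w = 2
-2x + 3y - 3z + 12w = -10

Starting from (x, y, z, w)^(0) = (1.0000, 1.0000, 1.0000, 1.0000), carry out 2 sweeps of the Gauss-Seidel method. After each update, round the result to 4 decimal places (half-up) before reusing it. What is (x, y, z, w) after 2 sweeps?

Iteration 1:
  x = (10 - (-3)·1.0000 - (-4)·1.0000 - (-1)·1.0000) / (9) = 2.0000
  y = (4 - (4)·2.0000 - (1)·1.0000 - (4)·1.0000) / (11) = -0.8182
  z = (2 - (4)·2.0000 - (1)·-0.8182 - (-3)·1.0000) / (11) = -0.1983
  w = (-10 - (-2)·2.0000 - (3)·-0.8182 - (-3)·-0.1983) / (12) = -0.3450
Iteration 2:
  x = (10 - (-3)·-0.8182 - (-4)·-0.1983 - (-1)·-0.3450) / (9) = 0.7119
  y = (4 - (4)·0.7119 - (1)·-0.1983 - (4)·-0.3450) / (11) = 0.2482
  z = (2 - (4)·0.7119 - (1)·0.2482 - (-3)·-0.3450) / (11) = -0.1937
  w = (-10 - (-2)·0.7119 - (3)·0.2482 - (-3)·-0.1937) / (12) = -0.8252

(0.7119, 0.2482, -0.1937, -0.8252)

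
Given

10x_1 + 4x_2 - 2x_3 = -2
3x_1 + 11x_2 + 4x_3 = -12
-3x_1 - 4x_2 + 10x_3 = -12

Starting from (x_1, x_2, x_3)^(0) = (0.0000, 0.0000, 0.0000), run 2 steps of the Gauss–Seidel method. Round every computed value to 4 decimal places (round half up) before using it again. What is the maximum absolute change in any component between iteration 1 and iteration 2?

0.5873

Iteration 1:
  x_1 = (-2 - (4)·0.0000 - (-2)·0.0000) / (10) = -0.2000
  x_2 = (-12 - (3)·-0.2000 - (4)·0.0000) / (11) = -1.0364
  x_3 = (-12 - (-3)·-0.2000 - (-4)·-1.0364) / (10) = -1.6746
Iteration 2:
  x_1 = (-2 - (4)·-1.0364 - (-2)·-1.6746) / (10) = -0.1204
  x_2 = (-12 - (3)·-0.1204 - (4)·-1.6746) / (11) = -0.4491
  x_3 = (-12 - (-3)·-0.1204 - (-4)·-0.4491) / (10) = -1.4158
Change: (0.0796, 0.5873, 0.2588) → max |·| = 0.5873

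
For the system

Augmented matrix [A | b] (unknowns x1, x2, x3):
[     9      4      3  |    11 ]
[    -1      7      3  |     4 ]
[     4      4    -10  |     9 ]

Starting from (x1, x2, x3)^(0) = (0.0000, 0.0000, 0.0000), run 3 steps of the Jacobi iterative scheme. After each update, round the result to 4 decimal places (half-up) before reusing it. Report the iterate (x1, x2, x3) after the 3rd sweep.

(0.7801, 0.8309, 0.0600)

Iteration 1:
  x1 = (11 - (4)·0.0000 - (3)·0.0000) / (9) = 1.2222
  x2 = (4 - (-1)·0.0000 - (3)·0.0000) / (7) = 0.5714
  x3 = (9 - (4)·0.0000 - (4)·0.0000) / (-10) = -0.9000
Iteration 2:
  x1 = (11 - (4)·0.5714 - (3)·-0.9000) / (9) = 1.2683
  x2 = (4 - (-1)·1.2222 - (3)·-0.9000) / (7) = 1.1317
  x3 = (9 - (4)·1.2222 - (4)·0.5714) / (-10) = -0.1826
Iteration 3:
  x1 = (11 - (4)·1.1317 - (3)·-0.1826) / (9) = 0.7801
  x2 = (4 - (-1)·1.2683 - (3)·-0.1826) / (7) = 0.8309
  x3 = (9 - (4)·1.2683 - (4)·1.1317) / (-10) = 0.0600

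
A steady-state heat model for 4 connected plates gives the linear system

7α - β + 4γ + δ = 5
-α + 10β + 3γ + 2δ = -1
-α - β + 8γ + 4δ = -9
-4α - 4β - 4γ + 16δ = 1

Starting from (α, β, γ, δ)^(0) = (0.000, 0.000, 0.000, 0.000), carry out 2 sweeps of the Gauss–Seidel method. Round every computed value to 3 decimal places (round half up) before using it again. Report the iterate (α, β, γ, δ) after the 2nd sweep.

(1.308, 0.348, -0.905, 0.250)

Iteration 1:
  α = (5 - (-1)·0.000 - (4)·0.000 - (1)·0.000) / (7) = 0.714
  β = (-1 - (-1)·0.714 - (3)·0.000 - (2)·0.000) / (10) = -0.029
  γ = (-9 - (-1)·0.714 - (-1)·-0.029 - (4)·0.000) / (8) = -1.039
  δ = (1 - (-4)·0.714 - (-4)·-0.029 - (-4)·-1.039) / (16) = -0.026
Iteration 2:
  α = (5 - (-1)·-0.029 - (4)·-1.039 - (1)·-0.026) / (7) = 1.308
  β = (-1 - (-1)·1.308 - (3)·-1.039 - (2)·-0.026) / (10) = 0.348
  γ = (-9 - (-1)·1.308 - (-1)·0.348 - (4)·-0.026) / (8) = -0.905
  δ = (1 - (-4)·1.308 - (-4)·0.348 - (-4)·-0.905) / (16) = 0.250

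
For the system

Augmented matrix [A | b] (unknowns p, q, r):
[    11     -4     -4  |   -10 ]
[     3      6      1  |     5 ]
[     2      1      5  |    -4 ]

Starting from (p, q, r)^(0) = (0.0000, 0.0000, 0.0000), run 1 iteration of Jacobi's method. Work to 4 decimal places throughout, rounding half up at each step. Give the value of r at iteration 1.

-0.8000

Iteration 1:
  p = (-10 - (-4)·0.0000 - (-4)·0.0000) / (11) = -0.9091
  q = (5 - (3)·0.0000 - (1)·0.0000) / (6) = 0.8333
  r = (-4 - (2)·0.0000 - (1)·0.0000) / (5) = -0.8000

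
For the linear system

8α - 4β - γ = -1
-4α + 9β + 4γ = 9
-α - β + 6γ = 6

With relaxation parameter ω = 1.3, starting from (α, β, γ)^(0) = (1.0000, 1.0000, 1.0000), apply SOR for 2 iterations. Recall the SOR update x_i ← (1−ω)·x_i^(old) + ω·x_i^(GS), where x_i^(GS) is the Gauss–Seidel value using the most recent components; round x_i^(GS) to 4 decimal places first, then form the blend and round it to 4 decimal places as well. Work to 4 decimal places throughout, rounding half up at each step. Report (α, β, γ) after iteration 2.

Iteration 1:
  α: GS value = (-1 - (-4)·1.0000 - (-1)·1.0000) / (8) = 0.5000;  α ← (1−ω)·1.0000 + ω·0.5000 = 0.3500
  β: GS value = (9 - (-4)·0.3500 - (4)·1.0000) / (9) = 0.7111;  β ← (1−ω)·1.0000 + ω·0.7111 = 0.6244
  γ: GS value = (6 - (-1)·0.3500 - (-1)·0.6244) / (6) = 1.1624;  γ ← (1−ω)·1.0000 + ω·1.1624 = 1.2111
Iteration 2:
  α: GS value = (-1 - (-4)·0.6244 - (-1)·1.2111) / (8) = 0.3386;  α ← (1−ω)·0.3500 + ω·0.3386 = 0.3352
  β: GS value = (9 - (-4)·0.3352 - (4)·1.2111) / (9) = 0.6107;  β ← (1−ω)·0.6244 + ω·0.6107 = 0.6066
  γ: GS value = (6 - (-1)·0.3352 - (-1)·0.6066) / (6) = 1.1570;  γ ← (1−ω)·1.2111 + ω·1.1570 = 1.1408

(0.3352, 0.6066, 1.1408)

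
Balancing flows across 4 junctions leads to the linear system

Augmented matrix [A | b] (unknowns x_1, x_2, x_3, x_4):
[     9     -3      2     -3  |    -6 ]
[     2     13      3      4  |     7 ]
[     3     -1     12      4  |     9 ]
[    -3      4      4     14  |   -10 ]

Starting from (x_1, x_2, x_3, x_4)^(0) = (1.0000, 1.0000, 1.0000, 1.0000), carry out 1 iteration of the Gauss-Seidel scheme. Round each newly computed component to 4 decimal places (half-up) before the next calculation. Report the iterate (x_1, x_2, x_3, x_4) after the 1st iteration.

Iteration 1:
  x_1 = (-6 - (-3)·1.0000 - (2)·1.0000 - (-3)·1.0000) / (9) = -0.2222
  x_2 = (7 - (2)·-0.2222 - (3)·1.0000 - (4)·1.0000) / (13) = 0.0342
  x_3 = (9 - (3)·-0.2222 - (-1)·0.0342 - (4)·1.0000) / (12) = 0.4751
  x_4 = (-10 - (-3)·-0.2222 - (4)·0.0342 - (4)·0.4751) / (14) = -0.9074

(-0.2222, 0.0342, 0.4751, -0.9074)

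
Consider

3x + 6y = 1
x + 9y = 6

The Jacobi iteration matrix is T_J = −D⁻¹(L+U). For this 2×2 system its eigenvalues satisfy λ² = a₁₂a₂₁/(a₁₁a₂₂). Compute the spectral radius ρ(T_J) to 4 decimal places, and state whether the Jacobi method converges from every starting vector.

a₁₂a₂₁/(a₁₁a₂₂) = (6)·(1) / ((3)·(9)) = 0.222222
ρ = √|0.222222| = √0.222222 = 0.4714
ρ < 1, so Jacobi converges

0.4714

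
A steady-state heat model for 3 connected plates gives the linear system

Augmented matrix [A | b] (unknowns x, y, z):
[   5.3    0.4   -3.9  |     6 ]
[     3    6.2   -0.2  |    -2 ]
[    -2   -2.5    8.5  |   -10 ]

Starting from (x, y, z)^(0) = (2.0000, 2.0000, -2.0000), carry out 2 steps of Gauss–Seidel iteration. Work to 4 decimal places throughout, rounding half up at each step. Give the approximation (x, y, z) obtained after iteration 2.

(0.1604, -0.4433, -1.2691)

Iteration 1:
  x = (6 - (0.4)·2.0000 - (-3.9)·-2.0000) / (5.3) = -0.4906
  y = (-2 - (3)·-0.4906 - (-0.2)·-2.0000) / (6.2) = -0.1497
  z = (-10 - (-2)·-0.4906 - (-2.5)·-0.1497) / (8.5) = -1.3359
Iteration 2:
  x = (6 - (0.4)·-0.1497 - (-3.9)·-1.3359) / (5.3) = 0.1604
  y = (-2 - (3)·0.1604 - (-0.2)·-1.3359) / (6.2) = -0.4433
  z = (-10 - (-2)·0.1604 - (-2.5)·-0.4433) / (8.5) = -1.2691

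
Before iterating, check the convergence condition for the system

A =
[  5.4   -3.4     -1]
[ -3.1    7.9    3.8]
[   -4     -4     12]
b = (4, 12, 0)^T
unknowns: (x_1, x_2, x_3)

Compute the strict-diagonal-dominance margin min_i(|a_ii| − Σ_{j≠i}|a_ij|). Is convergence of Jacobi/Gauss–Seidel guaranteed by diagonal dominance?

1

row 1: |5.4| − (3.4+1) = 1
row 2: |7.9| − (3.1+3.8) = 1
row 3: |12| − (4+4) = 4
minimum over rows = 1 → strictly diagonally dominant (convergence guaranteed)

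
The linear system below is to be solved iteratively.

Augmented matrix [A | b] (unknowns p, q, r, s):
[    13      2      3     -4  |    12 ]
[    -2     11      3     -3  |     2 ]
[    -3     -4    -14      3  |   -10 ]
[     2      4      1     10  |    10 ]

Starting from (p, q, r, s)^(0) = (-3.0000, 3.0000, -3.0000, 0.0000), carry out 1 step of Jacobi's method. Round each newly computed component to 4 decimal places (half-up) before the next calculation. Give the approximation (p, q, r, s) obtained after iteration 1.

Iteration 1:
  p = (12 - (2)·3.0000 - (3)·-3.0000 - (-4)·0.0000) / (13) = 1.1538
  q = (2 - (-2)·-3.0000 - (3)·-3.0000 - (-3)·0.0000) / (11) = 0.4545
  r = (-10 - (-3)·-3.0000 - (-4)·3.0000 - (3)·0.0000) / (-14) = 0.5000
  s = (10 - (2)·-3.0000 - (4)·3.0000 - (1)·-3.0000) / (10) = 0.7000

(1.1538, 0.4545, 0.5000, 0.7000)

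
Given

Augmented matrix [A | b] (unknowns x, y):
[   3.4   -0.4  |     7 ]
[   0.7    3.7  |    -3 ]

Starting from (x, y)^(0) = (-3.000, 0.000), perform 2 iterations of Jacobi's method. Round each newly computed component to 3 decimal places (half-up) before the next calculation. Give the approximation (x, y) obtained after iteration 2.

(2.030, -1.200)

Iteration 1:
  x = (7 - (-0.4)·0.000) / (3.4) = 2.059
  y = (-3 - (0.7)·-3.000) / (3.7) = -0.243
Iteration 2:
  x = (7 - (-0.4)·-0.243) / (3.4) = 2.030
  y = (-3 - (0.7)·2.059) / (3.7) = -1.200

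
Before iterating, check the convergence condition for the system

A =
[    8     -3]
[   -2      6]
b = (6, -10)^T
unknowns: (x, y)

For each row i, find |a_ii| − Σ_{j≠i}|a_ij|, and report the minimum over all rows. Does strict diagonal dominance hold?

4

row 1: |8| − (3) = 5
row 2: |6| − (2) = 4
minimum over rows = 4 → strictly diagonally dominant (convergence guaranteed)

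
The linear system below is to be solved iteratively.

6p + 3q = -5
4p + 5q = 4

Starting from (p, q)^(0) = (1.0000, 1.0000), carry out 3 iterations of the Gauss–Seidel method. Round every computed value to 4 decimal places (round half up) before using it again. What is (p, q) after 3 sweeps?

(-1.9400, 2.3520)

Iteration 1:
  p = (-5 - (3)·1.0000) / (6) = -1.3333
  q = (4 - (4)·-1.3333) / (5) = 1.8666
Iteration 2:
  p = (-5 - (3)·1.8666) / (6) = -1.7666
  q = (4 - (4)·-1.7666) / (5) = 2.2133
Iteration 3:
  p = (-5 - (3)·2.2133) / (6) = -1.9400
  q = (4 - (4)·-1.9400) / (5) = 2.3520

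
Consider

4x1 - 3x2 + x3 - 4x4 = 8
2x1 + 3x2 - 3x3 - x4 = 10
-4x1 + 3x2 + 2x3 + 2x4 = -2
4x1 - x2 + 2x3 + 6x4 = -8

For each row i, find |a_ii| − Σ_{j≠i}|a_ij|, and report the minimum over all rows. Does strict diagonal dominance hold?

row 1: |4| − (3+1+4) = -4
row 2: |3| − (2+3+1) = -3
row 3: |2| − (4+3+2) = -7
row 4: |6| − (4+1+2) = -1
minimum over rows = -7 → not strictly diagonally dominant

-7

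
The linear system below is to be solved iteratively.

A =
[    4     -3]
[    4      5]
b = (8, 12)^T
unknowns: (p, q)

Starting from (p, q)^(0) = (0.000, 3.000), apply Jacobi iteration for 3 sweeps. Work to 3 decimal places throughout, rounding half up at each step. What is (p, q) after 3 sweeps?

(1.250, -0.640)

Iteration 1:
  p = (8 - (-3)·3.000) / (4) = 4.250
  q = (12 - (4)·0.000) / (5) = 2.400
Iteration 2:
  p = (8 - (-3)·2.400) / (4) = 3.800
  q = (12 - (4)·4.250) / (5) = -1.000
Iteration 3:
  p = (8 - (-3)·-1.000) / (4) = 1.250
  q = (12 - (4)·3.800) / (5) = -0.640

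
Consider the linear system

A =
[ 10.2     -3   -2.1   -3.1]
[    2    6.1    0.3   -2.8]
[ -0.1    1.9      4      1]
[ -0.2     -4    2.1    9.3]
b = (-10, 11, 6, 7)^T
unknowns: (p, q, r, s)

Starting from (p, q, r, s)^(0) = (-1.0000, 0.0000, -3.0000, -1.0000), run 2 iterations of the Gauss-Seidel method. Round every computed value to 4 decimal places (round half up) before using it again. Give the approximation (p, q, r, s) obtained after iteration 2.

Iteration 1:
  p = (-10 - (-3)·0.0000 - (-2.1)·-3.0000 - (-3.1)·-1.0000) / (10.2) = -1.9020
  q = (11 - (2)·-1.9020 - (0.3)·-3.0000 - (-2.8)·-1.0000) / (6.1) = 2.1154
  r = (6 - (-0.1)·-1.9020 - (1.9)·2.1154 - (1)·-1.0000) / (4) = 0.6976
  s = (7 - (-0.2)·-1.9020 - (-4)·2.1154 - (2.1)·0.6976) / (9.3) = 1.4641
Iteration 2:
  p = (-10 - (-3)·2.1154 - (-2.1)·0.6976 - (-3.1)·1.4641) / (10.2) = 0.2304
  q = (11 - (2)·0.2304 - (0.3)·0.6976 - (-2.8)·1.4641) / (6.1) = 2.3655
  r = (6 - (-0.1)·0.2304 - (1.9)·2.3655 - (1)·1.4641) / (4) = 0.0161
  s = (7 - (-0.2)·0.2304 - (-4)·2.3655 - (2.1)·0.0161) / (9.3) = 1.7714

(0.2304, 2.3655, 0.0161, 1.7714)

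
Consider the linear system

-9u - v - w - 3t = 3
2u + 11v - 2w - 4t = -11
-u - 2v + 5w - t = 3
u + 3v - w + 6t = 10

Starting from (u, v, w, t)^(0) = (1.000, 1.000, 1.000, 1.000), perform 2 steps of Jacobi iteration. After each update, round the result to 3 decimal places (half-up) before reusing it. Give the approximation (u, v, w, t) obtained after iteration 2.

(-0.807, -0.159, 0.401, 2.366)

Iteration 1:
  u = (3 - (-1)·1.000 - (-1)·1.000 - (-3)·1.000) / (-9) = -0.889
  v = (-11 - (2)·1.000 - (-2)·1.000 - (-4)·1.000) / (11) = -0.636
  w = (3 - (-1)·1.000 - (-2)·1.000 - (-1)·1.000) / (5) = 1.400
  t = (10 - (1)·1.000 - (3)·1.000 - (-1)·1.000) / (6) = 1.167
Iteration 2:
  u = (3 - (-1)·-0.636 - (-1)·1.400 - (-3)·1.167) / (-9) = -0.807
  v = (-11 - (2)·-0.889 - (-2)·1.400 - (-4)·1.167) / (11) = -0.159
  w = (3 - (-1)·-0.889 - (-2)·-0.636 - (-1)·1.167) / (5) = 0.401
  t = (10 - (1)·-0.889 - (3)·-0.636 - (-1)·1.400) / (6) = 2.366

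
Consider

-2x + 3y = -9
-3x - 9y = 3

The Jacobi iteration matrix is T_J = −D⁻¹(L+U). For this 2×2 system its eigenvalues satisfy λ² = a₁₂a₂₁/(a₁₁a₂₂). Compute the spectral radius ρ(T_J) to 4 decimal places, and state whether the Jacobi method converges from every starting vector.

a₁₂a₂₁/(a₁₁a₂₂) = (3)·(-3) / ((-2)·(-9)) = -0.500000
ρ = √|-0.500000| = √0.500000 = 0.7071
ρ < 1, so Jacobi converges

0.7071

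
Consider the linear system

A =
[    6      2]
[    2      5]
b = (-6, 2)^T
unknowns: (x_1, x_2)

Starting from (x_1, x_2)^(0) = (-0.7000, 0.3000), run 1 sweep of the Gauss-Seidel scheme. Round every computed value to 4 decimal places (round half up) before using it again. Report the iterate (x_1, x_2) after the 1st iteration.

Iteration 1:
  x_1 = (-6 - (2)·0.3000) / (6) = -1.1000
  x_2 = (2 - (2)·-1.1000) / (5) = 0.8400

(-1.1000, 0.8400)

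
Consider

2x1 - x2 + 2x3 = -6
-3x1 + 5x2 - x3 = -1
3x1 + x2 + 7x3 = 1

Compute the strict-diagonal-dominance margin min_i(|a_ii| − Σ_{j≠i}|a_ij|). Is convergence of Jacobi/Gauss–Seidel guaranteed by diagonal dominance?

row 1: |2| − (1+2) = -1
row 2: |5| − (3+1) = 1
row 3: |7| − (3+1) = 3
minimum over rows = -1 → not strictly diagonally dominant

-1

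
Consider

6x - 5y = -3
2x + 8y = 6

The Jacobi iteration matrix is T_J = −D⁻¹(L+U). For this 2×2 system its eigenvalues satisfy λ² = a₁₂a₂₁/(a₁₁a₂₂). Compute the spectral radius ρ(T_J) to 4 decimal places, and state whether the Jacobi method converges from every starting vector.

0.4564

a₁₂a₂₁/(a₁₁a₂₂) = (-5)·(2) / ((6)·(8)) = -0.208333
ρ = √|-0.208333| = √0.208333 = 0.4564
ρ < 1, so Jacobi converges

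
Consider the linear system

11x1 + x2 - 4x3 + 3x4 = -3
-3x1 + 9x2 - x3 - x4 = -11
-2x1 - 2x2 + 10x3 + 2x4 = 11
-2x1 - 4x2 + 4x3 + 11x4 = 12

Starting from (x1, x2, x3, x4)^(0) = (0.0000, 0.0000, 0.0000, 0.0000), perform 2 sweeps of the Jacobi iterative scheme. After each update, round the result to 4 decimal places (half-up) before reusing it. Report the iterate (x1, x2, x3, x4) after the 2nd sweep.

(-0.0591, -1.0697, 0.5828, 0.1969)

Iteration 1:
  x1 = (-3 - (1)·0.0000 - (-4)·0.0000 - (3)·0.0000) / (11) = -0.2727
  x2 = (-11 - (-3)·0.0000 - (-1)·0.0000 - (-1)·0.0000) / (9) = -1.2222
  x3 = (11 - (-2)·0.0000 - (-2)·0.0000 - (2)·0.0000) / (10) = 1.1000
  x4 = (12 - (-2)·0.0000 - (-4)·0.0000 - (4)·0.0000) / (11) = 1.0909
Iteration 2:
  x1 = (-3 - (1)·-1.2222 - (-4)·1.1000 - (3)·1.0909) / (11) = -0.0591
  x2 = (-11 - (-3)·-0.2727 - (-1)·1.1000 - (-1)·1.0909) / (9) = -1.0697
  x3 = (11 - (-2)·-0.2727 - (-2)·-1.2222 - (2)·1.0909) / (10) = 0.5828
  x4 = (12 - (-2)·-0.2727 - (-4)·-1.2222 - (4)·1.1000) / (11) = 0.1969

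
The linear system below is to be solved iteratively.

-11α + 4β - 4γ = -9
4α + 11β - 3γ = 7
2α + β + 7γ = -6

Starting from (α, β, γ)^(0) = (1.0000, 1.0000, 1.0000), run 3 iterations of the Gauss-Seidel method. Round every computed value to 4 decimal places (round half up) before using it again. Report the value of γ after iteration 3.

-1.1780

Iteration 1:
  α = (-9 - (4)·1.0000 - (-4)·1.0000) / (-11) = 0.8182
  β = (7 - (4)·0.8182 - (-3)·1.0000) / (11) = 0.6116
  γ = (-6 - (2)·0.8182 - (1)·0.6116) / (7) = -1.1783
Iteration 2:
  α = (-9 - (4)·0.6116 - (-4)·-1.1783) / (-11) = 1.4691
  β = (7 - (4)·1.4691 - (-3)·-1.1783) / (11) = -0.2192
  γ = (-6 - (2)·1.4691 - (1)·-0.2192) / (7) = -1.2456
Iteration 3:
  α = (-9 - (4)·-0.2192 - (-4)·-1.2456) / (-11) = 1.1914
  β = (7 - (4)·1.1914 - (-3)·-1.2456) / (11) = -0.1366
  γ = (-6 - (2)·1.1914 - (1)·-0.1366) / (7) = -1.1780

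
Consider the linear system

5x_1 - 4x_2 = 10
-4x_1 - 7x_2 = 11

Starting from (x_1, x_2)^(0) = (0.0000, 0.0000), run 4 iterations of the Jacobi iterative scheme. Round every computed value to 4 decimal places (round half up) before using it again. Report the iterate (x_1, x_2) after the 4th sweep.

(0.4033, -1.4735)

Iteration 1:
  x_1 = (10 - (-4)·0.0000) / (5) = 2.0000
  x_2 = (11 - (-4)·0.0000) / (-7) = -1.5714
Iteration 2:
  x_1 = (10 - (-4)·-1.5714) / (5) = 0.7429
  x_2 = (11 - (-4)·2.0000) / (-7) = -2.7143
Iteration 3:
  x_1 = (10 - (-4)·-2.7143) / (5) = -0.1714
  x_2 = (11 - (-4)·0.7429) / (-7) = -1.9959
Iteration 4:
  x_1 = (10 - (-4)·-1.9959) / (5) = 0.4033
  x_2 = (11 - (-4)·-0.1714) / (-7) = -1.4735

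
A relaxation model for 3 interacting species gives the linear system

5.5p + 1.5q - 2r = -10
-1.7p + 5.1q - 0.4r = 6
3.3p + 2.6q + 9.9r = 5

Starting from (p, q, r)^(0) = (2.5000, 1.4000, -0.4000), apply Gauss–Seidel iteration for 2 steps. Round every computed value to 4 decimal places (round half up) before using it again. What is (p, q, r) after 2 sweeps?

Iteration 1:
  p = (-10 - (1.5)·1.4000 - (-2)·-0.4000) / (5.5) = -2.3455
  q = (6 - (-1.7)·-2.3455 - (-0.4)·-0.4000) / (5.1) = 0.3633
  r = (5 - (3.3)·-2.3455 - (2.6)·0.3633) / (9.9) = 1.1915
Iteration 2:
  p = (-10 - (1.5)·0.3633 - (-2)·1.1915) / (5.5) = -1.4840
  q = (6 - (-1.7)·-1.4840 - (-0.4)·1.1915) / (5.1) = 0.7753
  r = (5 - (3.3)·-1.4840 - (2.6)·0.7753) / (9.9) = 0.7961

(-1.4840, 0.7753, 0.7961)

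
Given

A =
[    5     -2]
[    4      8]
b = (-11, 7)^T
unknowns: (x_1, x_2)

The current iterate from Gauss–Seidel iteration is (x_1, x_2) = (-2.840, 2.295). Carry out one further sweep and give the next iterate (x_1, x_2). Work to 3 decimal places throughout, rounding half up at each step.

(-1.282, 1.516)

One sweep:
  x_1 = (-11 - (-2)·2.295) / (5) = -1.282
  x_2 = (7 - (4)·-1.282) / (8) = 1.516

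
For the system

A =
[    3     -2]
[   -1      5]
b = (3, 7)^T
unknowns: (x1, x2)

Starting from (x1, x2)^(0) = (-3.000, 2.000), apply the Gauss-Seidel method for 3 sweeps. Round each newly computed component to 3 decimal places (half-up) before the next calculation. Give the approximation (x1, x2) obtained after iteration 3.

Iteration 1:
  x1 = (3 - (-2)·2.000) / (3) = 2.333
  x2 = (7 - (-1)·2.333) / (5) = 1.867
Iteration 2:
  x1 = (3 - (-2)·1.867) / (3) = 2.245
  x2 = (7 - (-1)·2.245) / (5) = 1.849
Iteration 3:
  x1 = (3 - (-2)·1.849) / (3) = 2.233
  x2 = (7 - (-1)·2.233) / (5) = 1.847

(2.233, 1.847)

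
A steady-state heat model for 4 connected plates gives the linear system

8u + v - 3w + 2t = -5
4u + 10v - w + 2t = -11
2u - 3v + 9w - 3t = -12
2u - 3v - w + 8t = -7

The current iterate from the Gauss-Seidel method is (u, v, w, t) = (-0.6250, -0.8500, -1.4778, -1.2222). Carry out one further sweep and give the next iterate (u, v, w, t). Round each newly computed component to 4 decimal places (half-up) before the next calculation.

One sweep:
  u = (-5 - (1)·-0.8500 - (-3)·-1.4778 - (2)·-1.2222) / (8) = -0.7674
  v = (-11 - (4)·-0.7674 - (-1)·-1.4778 - (2)·-1.2222) / (10) = -0.6964
  w = (-12 - (2)·-0.7674 - (-3)·-0.6964 - (-3)·-1.2222) / (9) = -1.8023
  t = (-7 - (2)·-0.7674 - (-3)·-0.6964 - (-1)·-1.8023) / (8) = -1.1696

(-0.7674, -0.6964, -1.8023, -1.1696)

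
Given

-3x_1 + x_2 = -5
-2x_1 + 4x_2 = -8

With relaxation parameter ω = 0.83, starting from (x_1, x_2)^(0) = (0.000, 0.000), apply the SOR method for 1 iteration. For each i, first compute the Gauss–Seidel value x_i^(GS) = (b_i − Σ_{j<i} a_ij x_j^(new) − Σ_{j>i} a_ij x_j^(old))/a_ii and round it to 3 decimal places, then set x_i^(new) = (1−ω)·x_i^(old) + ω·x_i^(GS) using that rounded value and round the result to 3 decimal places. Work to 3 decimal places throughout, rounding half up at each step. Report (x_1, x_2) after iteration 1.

(1.384, -1.086)

Iteration 1:
  x_1: GS value = (-5 - (1)·0.000) / (-3) = 1.667;  x_1 ← (1−ω)·0.000 + ω·1.667 = 1.384
  x_2: GS value = (-8 - (-2)·1.384) / (4) = -1.308;  x_2 ← (1−ω)·0.000 + ω·-1.308 = -1.086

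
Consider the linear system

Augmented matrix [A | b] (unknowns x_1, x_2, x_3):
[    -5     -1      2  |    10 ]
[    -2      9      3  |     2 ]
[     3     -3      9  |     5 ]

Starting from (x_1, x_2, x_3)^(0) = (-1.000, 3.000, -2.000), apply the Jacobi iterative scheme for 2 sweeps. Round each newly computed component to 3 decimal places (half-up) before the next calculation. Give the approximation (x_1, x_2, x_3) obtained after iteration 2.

(-1.378, -1.163, 1.911)

Iteration 1:
  x_1 = (10 - (-1)·3.000 - (2)·-2.000) / (-5) = -3.400
  x_2 = (2 - (-2)·-1.000 - (3)·-2.000) / (9) = 0.667
  x_3 = (5 - (3)·-1.000 - (-3)·3.000) / (9) = 1.889
Iteration 2:
  x_1 = (10 - (-1)·0.667 - (2)·1.889) / (-5) = -1.378
  x_2 = (2 - (-2)·-3.400 - (3)·1.889) / (9) = -1.163
  x_3 = (5 - (3)·-3.400 - (-3)·0.667) / (9) = 1.911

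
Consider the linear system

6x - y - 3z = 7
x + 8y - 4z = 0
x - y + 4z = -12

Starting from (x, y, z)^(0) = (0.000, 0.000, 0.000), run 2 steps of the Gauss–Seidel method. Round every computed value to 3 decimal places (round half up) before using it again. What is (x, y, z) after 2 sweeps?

Iteration 1:
  x = (7 - (-1)·0.000 - (-3)·0.000) / (6) = 1.167
  y = (0 - (1)·1.167 - (-4)·0.000) / (8) = -0.146
  z = (-12 - (1)·1.167 - (-1)·-0.146) / (4) = -3.328
Iteration 2:
  x = (7 - (-1)·-0.146 - (-3)·-3.328) / (6) = -0.522
  y = (0 - (1)·-0.522 - (-4)·-3.328) / (8) = -1.599
  z = (-12 - (1)·-0.522 - (-1)·-1.599) / (4) = -3.269

(-0.522, -1.599, -3.269)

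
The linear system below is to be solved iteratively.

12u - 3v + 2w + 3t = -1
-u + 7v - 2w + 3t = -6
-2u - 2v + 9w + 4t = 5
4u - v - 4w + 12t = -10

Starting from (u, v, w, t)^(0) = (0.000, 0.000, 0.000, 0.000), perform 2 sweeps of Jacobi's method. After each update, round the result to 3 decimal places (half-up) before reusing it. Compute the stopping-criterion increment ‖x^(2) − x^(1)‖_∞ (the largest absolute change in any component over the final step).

0.504

Iteration 1:
  u = (-1 - (-3)·0.000 - (2)·0.000 - (3)·0.000) / (12) = -0.083
  v = (-6 - (-1)·0.000 - (-2)·0.000 - (3)·0.000) / (7) = -0.857
  w = (5 - (-2)·0.000 - (-2)·0.000 - (4)·0.000) / (9) = 0.556
  t = (-10 - (4)·0.000 - (-1)·0.000 - (-4)·0.000) / (12) = -0.833
Iteration 2:
  u = (-1 - (-3)·-0.857 - (2)·0.556 - (3)·-0.833) / (12) = -0.182
  v = (-6 - (-1)·-0.083 - (-2)·0.556 - (3)·-0.833) / (7) = -0.353
  w = (5 - (-2)·-0.083 - (-2)·-0.857 - (4)·-0.833) / (9) = 0.717
  t = (-10 - (4)·-0.083 - (-1)·-0.857 - (-4)·0.556) / (12) = -0.692
Change: (-0.099, 0.504, 0.161, 0.141) → max |·| = 0.504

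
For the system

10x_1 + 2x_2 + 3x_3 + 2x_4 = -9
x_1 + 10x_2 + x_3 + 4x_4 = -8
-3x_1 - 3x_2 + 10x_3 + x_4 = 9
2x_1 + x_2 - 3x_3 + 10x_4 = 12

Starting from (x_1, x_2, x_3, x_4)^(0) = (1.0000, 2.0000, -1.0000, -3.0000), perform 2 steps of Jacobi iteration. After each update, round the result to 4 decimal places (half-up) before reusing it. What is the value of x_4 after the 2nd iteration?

Iteration 1:
  x_1 = (-9 - (2)·2.0000 - (3)·-1.0000 - (2)·-3.0000) / (10) = -0.4000
  x_2 = (-8 - (1)·1.0000 - (1)·-1.0000 - (4)·-3.0000) / (10) = 0.4000
  x_3 = (9 - (-3)·1.0000 - (-3)·2.0000 - (1)·-3.0000) / (10) = 2.1000
  x_4 = (12 - (2)·1.0000 - (1)·2.0000 - (-3)·-1.0000) / (10) = 0.5000
Iteration 2:
  x_1 = (-9 - (2)·0.4000 - (3)·2.1000 - (2)·0.5000) / (10) = -1.7100
  x_2 = (-8 - (1)·-0.4000 - (1)·2.1000 - (4)·0.5000) / (10) = -1.1700
  x_3 = (9 - (-3)·-0.4000 - (-3)·0.4000 - (1)·0.5000) / (10) = 0.8500
  x_4 = (12 - (2)·-0.4000 - (1)·0.4000 - (-3)·2.1000) / (10) = 1.8700

1.8700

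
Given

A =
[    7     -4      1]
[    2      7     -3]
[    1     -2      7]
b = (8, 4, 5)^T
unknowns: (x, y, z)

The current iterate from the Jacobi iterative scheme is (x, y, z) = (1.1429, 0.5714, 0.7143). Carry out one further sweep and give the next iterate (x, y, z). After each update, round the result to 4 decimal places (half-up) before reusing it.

(1.3673, 0.5510, 0.7143)

One sweep:
  x = (8 - (-4)·0.5714 - (1)·0.7143) / (7) = 1.3673
  y = (4 - (2)·1.1429 - (-3)·0.7143) / (7) = 0.5510
  z = (5 - (1)·1.1429 - (-2)·0.5714) / (7) = 0.7143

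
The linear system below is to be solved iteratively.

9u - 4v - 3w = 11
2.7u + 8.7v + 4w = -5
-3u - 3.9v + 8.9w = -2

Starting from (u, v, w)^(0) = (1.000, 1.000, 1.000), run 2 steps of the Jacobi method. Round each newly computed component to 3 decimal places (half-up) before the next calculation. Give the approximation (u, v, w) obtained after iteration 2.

(0.808, -1.449, -0.140)

Iteration 1:
  u = (11 - (-4)·1.000 - (-3)·1.000) / (9) = 2.000
  v = (-5 - (2.7)·1.000 - (4)·1.000) / (8.7) = -1.345
  w = (-2 - (-3)·1.000 - (-3.9)·1.000) / (8.9) = 0.551
Iteration 2:
  u = (11 - (-4)·-1.345 - (-3)·0.551) / (9) = 0.808
  v = (-5 - (2.7)·2.000 - (4)·0.551) / (8.7) = -1.449
  w = (-2 - (-3)·2.000 - (-3.9)·-1.345) / (8.9) = -0.140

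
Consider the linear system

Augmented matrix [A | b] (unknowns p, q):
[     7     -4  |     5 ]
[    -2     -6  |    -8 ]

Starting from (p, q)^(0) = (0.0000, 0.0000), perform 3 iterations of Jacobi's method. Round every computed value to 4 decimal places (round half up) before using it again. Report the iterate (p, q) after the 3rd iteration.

(1.3401, 0.8413)

Iteration 1:
  p = (5 - (-4)·0.0000) / (7) = 0.7143
  q = (-8 - (-2)·0.0000) / (-6) = 1.3333
Iteration 2:
  p = (5 - (-4)·1.3333) / (7) = 1.4762
  q = (-8 - (-2)·0.7143) / (-6) = 1.0952
Iteration 3:
  p = (5 - (-4)·1.0952) / (7) = 1.3401
  q = (-8 - (-2)·1.4762) / (-6) = 0.8413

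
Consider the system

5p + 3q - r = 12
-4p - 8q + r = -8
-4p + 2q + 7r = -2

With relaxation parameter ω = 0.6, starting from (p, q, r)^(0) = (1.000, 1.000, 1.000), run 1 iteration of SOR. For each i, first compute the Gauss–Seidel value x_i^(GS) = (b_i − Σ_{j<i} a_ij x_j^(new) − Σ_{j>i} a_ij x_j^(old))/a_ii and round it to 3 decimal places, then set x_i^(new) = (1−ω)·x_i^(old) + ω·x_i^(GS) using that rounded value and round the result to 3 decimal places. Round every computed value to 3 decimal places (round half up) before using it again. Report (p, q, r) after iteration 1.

(1.600, 0.595, 0.675)

Iteration 1:
  p: GS value = (12 - (3)·1.000 - (-1)·1.000) / (5) = 2.000;  p ← (1−ω)·1.000 + ω·2.000 = 1.600
  q: GS value = (-8 - (-4)·1.600 - (1)·1.000) / (-8) = 0.325;  q ← (1−ω)·1.000 + ω·0.325 = 0.595
  r: GS value = (-2 - (-4)·1.600 - (2)·0.595) / (7) = 0.459;  r ← (1−ω)·1.000 + ω·0.459 = 0.675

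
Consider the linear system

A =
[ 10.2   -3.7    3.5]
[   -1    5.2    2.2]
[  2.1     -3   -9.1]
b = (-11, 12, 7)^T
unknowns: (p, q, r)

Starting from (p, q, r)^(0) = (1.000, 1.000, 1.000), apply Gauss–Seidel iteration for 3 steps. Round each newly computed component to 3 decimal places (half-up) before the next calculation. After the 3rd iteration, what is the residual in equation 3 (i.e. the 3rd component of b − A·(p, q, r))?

-0.001

Iteration 1:
  p = (-11 - (-3.7)·1.000 - (3.5)·1.000) / (10.2) = -1.059
  q = (12 - (-1)·-1.059 - (2.2)·1.000) / (5.2) = 1.681
  r = (7 - (2.1)·-1.059 - (-3)·1.681) / (-9.1) = -1.568
Iteration 2:
  p = (-11 - (-3.7)·1.681 - (3.5)·-1.568) / (10.2) = 0.069
  q = (12 - (-1)·0.069 - (2.2)·-1.568) / (5.2) = 2.984
  r = (7 - (2.1)·0.069 - (-3)·2.984) / (-9.1) = -1.737
Iteration 3:
  p = (-11 - (-3.7)·2.984 - (3.5)·-1.737) / (10.2) = 0.600
  q = (12 - (-1)·0.600 - (2.2)·-1.737) / (5.2) = 3.158
  r = (7 - (2.1)·0.600 - (-3)·3.158) / (-9.1) = -1.672
Residual b − A·x = (0.417, -0.143, -0.001)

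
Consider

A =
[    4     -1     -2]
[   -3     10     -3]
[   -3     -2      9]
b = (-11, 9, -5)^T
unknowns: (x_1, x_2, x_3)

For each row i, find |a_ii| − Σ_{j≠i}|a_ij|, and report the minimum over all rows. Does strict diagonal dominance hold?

row 1: |4| − (1+2) = 1
row 2: |10| − (3+3) = 4
row 3: |9| − (3+2) = 4
minimum over rows = 1 → strictly diagonally dominant (convergence guaranteed)

1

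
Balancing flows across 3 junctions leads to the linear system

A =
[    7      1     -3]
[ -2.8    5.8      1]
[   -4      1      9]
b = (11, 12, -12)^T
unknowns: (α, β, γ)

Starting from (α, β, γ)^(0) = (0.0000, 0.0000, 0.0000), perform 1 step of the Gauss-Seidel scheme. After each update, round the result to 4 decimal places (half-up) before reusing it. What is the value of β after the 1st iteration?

2.8276

Iteration 1:
  α = (11 - (1)·0.0000 - (-3)·0.0000) / (7) = 1.5714
  β = (12 - (-2.8)·1.5714 - (1)·0.0000) / (5.8) = 2.8276
  γ = (-12 - (-4)·1.5714 - (1)·2.8276) / (9) = -0.9491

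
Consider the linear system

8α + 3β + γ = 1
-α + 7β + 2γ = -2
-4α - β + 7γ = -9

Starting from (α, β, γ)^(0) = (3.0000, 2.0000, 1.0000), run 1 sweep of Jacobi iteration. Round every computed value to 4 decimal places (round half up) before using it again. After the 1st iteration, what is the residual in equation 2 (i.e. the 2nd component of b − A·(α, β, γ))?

Iteration 1:
  α = (1 - (3)·2.0000 - (1)·1.0000) / (8) = -0.7500
  β = (-2 - (-1)·3.0000 - (2)·1.0000) / (7) = -0.1429
  γ = (-9 - (-4)·3.0000 - (-1)·2.0000) / (7) = 0.7143
Residual b − A·x = (6.7144, -3.1783, -17.1430)

-3.1783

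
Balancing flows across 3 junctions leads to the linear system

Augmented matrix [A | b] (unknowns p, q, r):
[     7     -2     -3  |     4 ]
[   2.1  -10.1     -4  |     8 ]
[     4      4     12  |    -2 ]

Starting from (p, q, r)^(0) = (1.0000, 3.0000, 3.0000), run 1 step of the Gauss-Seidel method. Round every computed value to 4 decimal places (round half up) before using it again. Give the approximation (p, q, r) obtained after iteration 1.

Iteration 1:
  p = (4 - (-2)·3.0000 - (-3)·3.0000) / (7) = 2.7143
  q = (8 - (2.1)·2.7143 - (-4)·3.0000) / (-10.1) = -1.4158
  r = (-2 - (4)·2.7143 - (4)·-1.4158) / (12) = -0.5995

(2.7143, -1.4158, -0.5995)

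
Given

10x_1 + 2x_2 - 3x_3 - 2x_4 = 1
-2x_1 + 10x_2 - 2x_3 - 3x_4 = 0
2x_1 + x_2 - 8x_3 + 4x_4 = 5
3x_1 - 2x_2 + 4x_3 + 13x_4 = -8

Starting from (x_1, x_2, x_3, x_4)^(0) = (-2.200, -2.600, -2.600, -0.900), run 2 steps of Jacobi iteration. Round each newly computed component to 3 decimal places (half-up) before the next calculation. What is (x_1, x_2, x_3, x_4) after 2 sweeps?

Iteration 1:
  x_1 = (1 - (2)·-2.600 - (-3)·-2.600 - (-2)·-0.900) / (10) = -0.340
  x_2 = (0 - (-2)·-2.200 - (-2)·-2.600 - (-3)·-0.900) / (10) = -1.230
  x_3 = (5 - (2)·-2.200 - (1)·-2.600 - (4)·-0.900) / (-8) = -1.950
  x_4 = (-8 - (3)·-2.200 - (-2)·-2.600 - (4)·-2.600) / (13) = 0.292
Iteration 2:
  x_1 = (1 - (2)·-1.230 - (-3)·-1.950 - (-2)·0.292) / (10) = -0.181
  x_2 = (0 - (-2)·-0.340 - (-2)·-1.950 - (-3)·0.292) / (10) = -0.370
  x_3 = (5 - (2)·-0.340 - (1)·-1.230 - (4)·0.292) / (-8) = -0.718
  x_4 = (-8 - (3)·-0.340 - (-2)·-1.230 - (4)·-1.950) / (13) = -0.126

(-0.181, -0.370, -0.718, -0.126)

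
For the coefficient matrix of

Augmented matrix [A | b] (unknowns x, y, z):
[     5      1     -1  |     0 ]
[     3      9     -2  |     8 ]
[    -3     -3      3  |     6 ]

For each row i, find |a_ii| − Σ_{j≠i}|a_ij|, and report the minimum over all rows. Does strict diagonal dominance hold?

row 1: |5| − (1+1) = 3
row 2: |9| − (3+2) = 4
row 3: |3| − (3+3) = -3
minimum over rows = -3 → not strictly diagonally dominant

-3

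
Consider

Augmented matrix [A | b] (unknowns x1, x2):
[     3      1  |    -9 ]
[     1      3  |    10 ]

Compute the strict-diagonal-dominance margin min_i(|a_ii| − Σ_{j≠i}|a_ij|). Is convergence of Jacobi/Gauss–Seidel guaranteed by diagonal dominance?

2

row 1: |3| − (1) = 2
row 2: |3| − (1) = 2
minimum over rows = 2 → strictly diagonally dominant (convergence guaranteed)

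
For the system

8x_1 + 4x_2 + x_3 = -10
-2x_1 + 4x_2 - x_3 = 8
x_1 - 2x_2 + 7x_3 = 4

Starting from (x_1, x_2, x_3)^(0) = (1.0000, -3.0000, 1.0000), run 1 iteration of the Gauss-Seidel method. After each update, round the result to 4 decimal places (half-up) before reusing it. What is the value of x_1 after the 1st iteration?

Iteration 1:
  x_1 = (-10 - (4)·-3.0000 - (1)·1.0000) / (8) = 0.1250
  x_2 = (8 - (-2)·0.1250 - (-1)·1.0000) / (4) = 2.3125
  x_3 = (4 - (1)·0.1250 - (-2)·2.3125) / (7) = 1.2143

0.1250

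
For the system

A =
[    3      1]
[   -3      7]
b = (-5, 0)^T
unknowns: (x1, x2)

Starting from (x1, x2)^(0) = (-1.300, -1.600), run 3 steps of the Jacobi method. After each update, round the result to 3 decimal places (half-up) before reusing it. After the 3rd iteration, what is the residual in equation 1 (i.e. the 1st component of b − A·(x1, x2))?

Iteration 1:
  x1 = (-5 - (1)·-1.600) / (3) = -1.133
  x2 = (0 - (-3)·-1.300) / (7) = -0.557
Iteration 2:
  x1 = (-5 - (1)·-0.557) / (3) = -1.481
  x2 = (0 - (-3)·-1.133) / (7) = -0.486
Iteration 3:
  x1 = (-5 - (1)·-0.486) / (3) = -1.505
  x2 = (0 - (-3)·-1.481) / (7) = -0.635
Residual b − A·x = (0.150, -0.070)

0.150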